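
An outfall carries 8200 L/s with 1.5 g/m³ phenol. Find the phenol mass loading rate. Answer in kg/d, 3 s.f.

1060 kg/d

8200 L/s = 8.2 m³/s.
Mass flux = Q·C = 8.2 m³/s × 1.5 g/m³ = 12.3 g/s.
= 12.3 g/s × 86.4 = 1063 kg/d.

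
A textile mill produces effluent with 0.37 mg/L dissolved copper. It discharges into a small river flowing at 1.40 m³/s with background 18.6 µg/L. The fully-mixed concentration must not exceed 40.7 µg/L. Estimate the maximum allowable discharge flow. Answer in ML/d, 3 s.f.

18.6 µg/L = 0.0186 mg/L.
40.7 µg/L = 0.0407 mg/L.
Mass balance at complete mixing: C_std·(Q_w + Q_r) = Q_w·C_e + Q_r·C_b.
Rearranging, Q_w = Q_r·(C_std − C_b)/(C_e − C_std) = 1.40·(0.0407 − 0.0186) / (0.37 − 0.0407) = 0.09396 m³/s.
= 8.118 ML/d.

8.12 ML/d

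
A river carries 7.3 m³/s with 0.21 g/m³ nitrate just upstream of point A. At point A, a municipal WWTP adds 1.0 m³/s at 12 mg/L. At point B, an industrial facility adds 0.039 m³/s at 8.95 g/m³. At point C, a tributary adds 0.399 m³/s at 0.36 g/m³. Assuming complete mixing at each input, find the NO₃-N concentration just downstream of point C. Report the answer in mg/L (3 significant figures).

After input A: C = (7.3·0.21 + 1·12) / 8.3 = 1.63 mg/L.
After input B: C = (8.3·1.63 + 0.039·8.95) / 8.339 = 1.665 mg/L.
After input C: C = (8.339·1.665 + 0.399·0.36) / 8.738 = 1.605 mg/L.

1.61 mg/L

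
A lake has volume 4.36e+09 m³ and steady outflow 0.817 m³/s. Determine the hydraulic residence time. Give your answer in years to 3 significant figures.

169 yr

Q = 0.817 m³/s × 3.156e+07 s/yr = 2.578e+07 m³/yr.
Hydraulic residence time τ = V/Q = 4.36e+09/2.578e+07 = 169.1 yr.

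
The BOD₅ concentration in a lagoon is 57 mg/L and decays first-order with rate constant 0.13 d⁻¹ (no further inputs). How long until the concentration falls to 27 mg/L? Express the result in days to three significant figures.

t = ln(C₀/C)/k = ln(57/27)/0.13 = 0.7472/0.13 = 5.748 d.

5.75 d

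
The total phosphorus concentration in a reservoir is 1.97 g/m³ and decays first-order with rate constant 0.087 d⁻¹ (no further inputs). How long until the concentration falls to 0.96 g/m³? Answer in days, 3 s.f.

8.26 d

t = ln(C₀/C)/k = ln(1.97/0.96)/0.087 = 0.7189/0.087 = 8.263 d.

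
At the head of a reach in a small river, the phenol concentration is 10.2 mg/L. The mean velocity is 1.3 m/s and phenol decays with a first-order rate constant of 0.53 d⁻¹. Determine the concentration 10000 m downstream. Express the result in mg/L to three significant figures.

9.73 mg/L

Travel time t = 10000 m / 1.3 m/s = 1e+04/1.3 = 7692 s = 0.08903 d.
First-order decay: C = 10.2·exp(−0.53·0.08903) = 10.2·0.9539 = 9.73 mg/L.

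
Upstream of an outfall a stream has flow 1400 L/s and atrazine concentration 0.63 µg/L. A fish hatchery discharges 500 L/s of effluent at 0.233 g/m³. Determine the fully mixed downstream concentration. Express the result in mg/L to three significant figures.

0.0618 mg/L

500 L/s = 0.5 m³/s.
1400 L/s = 1.4 m³/s.
0.63 µg/L = 0.00063 mg/L.
By mass balance at complete mixing, C = (0.5·0.233 + 1.4·0.00063) / (0.5 + 1.4) = 0.1174/1.9 = 0.06178 mg/L.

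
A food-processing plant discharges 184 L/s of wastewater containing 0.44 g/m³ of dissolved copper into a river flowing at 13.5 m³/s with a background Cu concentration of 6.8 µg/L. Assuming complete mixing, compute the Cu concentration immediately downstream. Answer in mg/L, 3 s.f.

0.0126 mg/L

184 L/s = 0.184 m³/s.
6.8 µg/L = 0.0068 mg/L.
Flow-weighted mixing gives C = (0.184·0.44 + 13.5·0.0068) / (0.184 + 13.5) = 0.1728/13.68 = 0.01262 mg/L.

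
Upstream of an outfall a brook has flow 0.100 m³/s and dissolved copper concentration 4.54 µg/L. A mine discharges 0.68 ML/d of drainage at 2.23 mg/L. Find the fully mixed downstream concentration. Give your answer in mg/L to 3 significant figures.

0.68 ML/d = 0.00787 m³/s.
4.54 µg/L = 0.00454 mg/L.
By mass balance at complete mixing, C = (0.00787·2.23 + 0.1·0.00454) / (0.00787 + 0.1) = 0.018/0.1079 = 0.1669 mg/L.

0.167 mg/L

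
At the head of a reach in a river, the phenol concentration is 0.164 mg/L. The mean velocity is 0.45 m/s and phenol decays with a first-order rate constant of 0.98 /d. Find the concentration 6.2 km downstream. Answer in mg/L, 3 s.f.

0.140 mg/L

Travel time t = 6.2 km / 0.45 m/s = 6200/0.45 = 1.378e+04 s = 0.1595 d.
First-order decay: C = 0.164·exp(−0.98·0.1595) = 0.164·0.8553 = 0.1403 mg/L.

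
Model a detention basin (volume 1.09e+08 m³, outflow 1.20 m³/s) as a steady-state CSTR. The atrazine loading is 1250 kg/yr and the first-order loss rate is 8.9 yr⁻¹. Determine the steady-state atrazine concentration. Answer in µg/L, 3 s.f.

Outflow Q = 1.20 m³/s × 3.156e+07 s/yr = 3.787e+07 m³/yr.
Steady-state CSTR mass balance: W = Q·C + k·V·C, so C = W/(Q + kV).
Q + kV = 3.787e+07 + 8.9·1.09e+08 = 1.008e+09 m³/yr.
C = 1250/1.008e+09 = 1.24e-06 kg/m³ = 0.00124 mg/L = 1.24 µg/L.

1.24 µg/L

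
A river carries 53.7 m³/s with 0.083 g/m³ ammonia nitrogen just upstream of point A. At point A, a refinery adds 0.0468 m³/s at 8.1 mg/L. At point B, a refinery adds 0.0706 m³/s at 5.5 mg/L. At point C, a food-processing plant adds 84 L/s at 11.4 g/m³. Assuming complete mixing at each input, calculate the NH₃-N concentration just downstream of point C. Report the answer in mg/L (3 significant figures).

After input A: C = (53.7·0.083 + 0.0468·8.1) / 53.75 = 0.08998 mg/L.
After input B: C = (53.75·0.08998 + 0.0706·5.5) / 53.82 = 0.09708 mg/L.
84 L/s = 0.084 m³/s.
After input C: C = (53.82·0.09708 + 0.084·11.4) / 53.9 = 0.1147 mg/L.

0.115 mg/L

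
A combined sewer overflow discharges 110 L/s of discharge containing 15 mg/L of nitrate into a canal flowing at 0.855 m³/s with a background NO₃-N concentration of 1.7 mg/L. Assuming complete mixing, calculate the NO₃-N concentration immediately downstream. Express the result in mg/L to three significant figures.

110 L/s = 0.11 m³/s.
Flow-weighted mixing gives C = (0.11·15 + 0.855·1.7) / (0.11 + 0.855) = 3.103/0.965 = 3.216 mg/L.

3.22 mg/L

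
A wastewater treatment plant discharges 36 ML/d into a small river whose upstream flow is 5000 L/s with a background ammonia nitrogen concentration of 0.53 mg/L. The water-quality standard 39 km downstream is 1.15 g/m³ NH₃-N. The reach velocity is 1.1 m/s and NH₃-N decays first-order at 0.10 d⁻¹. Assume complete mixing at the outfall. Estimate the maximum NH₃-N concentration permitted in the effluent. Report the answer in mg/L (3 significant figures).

9.22 mg/L

36 ML/d = 0.4167 m³/s.
5000 L/s = 5 m³/s.
Travel time to the compliance point: t = 3.9e+04/1.1 = 3.545e+04 s = 0.4104 d; decay factor exp(−0.10·0.4104) = 0.9598.
So the concentration just after mixing may be at most 1.15/0.9598 = 1.198 mg/L.
Mass balance: 1.198·5.417 = 0.4167·Cₑ + 5·0.53.
Cₑ = (6.49 − 2.65) / 0.4167 = 9.216 mg/L.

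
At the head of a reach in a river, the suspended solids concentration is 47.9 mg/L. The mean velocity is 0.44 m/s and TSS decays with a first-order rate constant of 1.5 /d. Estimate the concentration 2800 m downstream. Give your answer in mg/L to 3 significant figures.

42.9 mg/L

Travel time t = 2800 m / 0.44 m/s = 2800/0.44 = 6364 s = 0.07365 d.
First-order decay: C = 47.9·exp(−1.5·0.07365) = 47.9·0.8954 = 42.89 mg/L.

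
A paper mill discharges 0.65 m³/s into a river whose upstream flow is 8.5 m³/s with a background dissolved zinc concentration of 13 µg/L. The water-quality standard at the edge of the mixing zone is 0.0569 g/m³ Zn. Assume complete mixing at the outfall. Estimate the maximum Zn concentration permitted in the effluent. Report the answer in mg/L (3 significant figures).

0.631 mg/L

13 µg/L = 0.013 mg/L.
Mass balance: 0.0569·9.15 = 0.65·Cₑ + 8.5·0.013.
Cₑ = (0.5206 − 0.1105) / 0.65 = 0.631 mg/L.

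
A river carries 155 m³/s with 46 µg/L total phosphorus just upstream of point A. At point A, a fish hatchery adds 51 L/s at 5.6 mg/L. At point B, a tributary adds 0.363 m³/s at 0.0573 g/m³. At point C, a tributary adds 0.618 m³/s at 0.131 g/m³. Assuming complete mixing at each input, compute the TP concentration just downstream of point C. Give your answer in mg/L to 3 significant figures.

46 µg/L = 0.046 mg/L.
51 L/s = 0.051 m³/s.
After input A: C = (155·0.046 + 0.051·5.6) / 155.1 = 0.04783 mg/L.
After input B: C = (155.1·0.04783 + 0.363·0.0573) / 155.4 = 0.04785 mg/L.
After input C: C = (155.4·0.04785 + 0.618·0.131) / 156 = 0.04818 mg/L.

0.0482 mg/L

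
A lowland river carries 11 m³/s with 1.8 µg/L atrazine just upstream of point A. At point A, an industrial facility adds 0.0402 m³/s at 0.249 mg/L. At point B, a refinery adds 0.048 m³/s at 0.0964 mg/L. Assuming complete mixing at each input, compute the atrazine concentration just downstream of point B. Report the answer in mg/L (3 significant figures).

1.8 µg/L = 0.0018 mg/L.
After input A: C = (11·0.0018 + 0.0402·0.249) / 11.04 = 0.0027 mg/L.
After input B: C = (11.04·0.0027 + 0.048·0.0964) / 11.09 = 0.003106 mg/L.

0.00311 mg/L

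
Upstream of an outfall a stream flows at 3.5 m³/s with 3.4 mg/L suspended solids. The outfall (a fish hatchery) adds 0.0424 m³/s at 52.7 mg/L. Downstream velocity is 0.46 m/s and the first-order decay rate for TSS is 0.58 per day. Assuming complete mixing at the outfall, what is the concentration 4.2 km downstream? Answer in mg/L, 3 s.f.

3.75 mg/L

After complete mixing, C₀ = (0.0424·52.7 + 3.5·3.4) / 3.542 = 3.99 mg/L.
Travel time t = 4200 m / 0.46 m/s = 9130 s = 0.1057 d.
C = 3.99·exp(−0.58·0.1057) = 3.99·0.9405 = 3.753 mg/L.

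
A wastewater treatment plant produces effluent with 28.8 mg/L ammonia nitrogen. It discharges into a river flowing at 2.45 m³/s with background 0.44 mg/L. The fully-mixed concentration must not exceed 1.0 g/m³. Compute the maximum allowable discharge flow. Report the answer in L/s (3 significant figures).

49.4 L/s

Mass balance at complete mixing: C_std·(Q_w + Q_r) = Q_w·C_e + Q_r·C_b.
Rearranging, Q_w = Q_r·(C_std − C_b)/(C_e − C_std) = 2.45·(1 − 0.44) / (28.8 − 1) = 0.04935 m³/s.
= 49.35 L/s.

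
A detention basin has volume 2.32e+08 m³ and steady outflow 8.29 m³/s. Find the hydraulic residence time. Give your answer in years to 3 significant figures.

Q = 8.29 m³/s × 3.156e+07 s/yr = 2.616e+08 m³/yr.
Hydraulic residence time τ = V/Q = 2.32e+08/2.616e+08 = 0.8868 yr.

0.887 yr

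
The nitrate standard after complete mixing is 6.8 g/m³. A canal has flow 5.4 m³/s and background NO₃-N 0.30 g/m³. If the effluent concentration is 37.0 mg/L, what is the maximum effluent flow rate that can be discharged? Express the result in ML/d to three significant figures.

100 ML/d

Mass balance at complete mixing: C_std·(Q_w + Q_r) = Q_w·C_e + Q_r·C_b.
Rearranging, Q_w = Q_r·(C_std − C_b)/(C_e − C_std) = 5.4·(6.8 − 0.3) / (37 − 6.8) = 1.162 m³/s.
= 100.4 ML/d.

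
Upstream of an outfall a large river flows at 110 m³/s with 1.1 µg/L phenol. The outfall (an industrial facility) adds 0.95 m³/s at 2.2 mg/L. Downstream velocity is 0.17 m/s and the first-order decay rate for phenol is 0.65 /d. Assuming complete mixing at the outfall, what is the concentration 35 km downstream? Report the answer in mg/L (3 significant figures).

1.1 µg/L = 0.0011 mg/L.
After complete mixing, C₀ = (0.95·2.2 + 110·0.0011) / 111 = 0.01993 mg/L.
Travel time t = 3.5e+04 m / 0.17 m/s = 2.059e+05 s = 2.383 d.
C = 0.01993·exp(−0.65·2.383) = 0.01993·0.2125 = 0.004234 mg/L.

0.00423 mg/L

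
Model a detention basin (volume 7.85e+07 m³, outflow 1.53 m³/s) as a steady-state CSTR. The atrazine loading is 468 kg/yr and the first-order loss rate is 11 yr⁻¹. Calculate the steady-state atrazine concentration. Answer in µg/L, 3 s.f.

0.513 µg/L

Outflow Q = 1.53 m³/s × 3.156e+07 s/yr = 4.828e+07 m³/yr.
Steady-state CSTR mass balance: W = Q·C + k·V·C, so C = W/(Q + kV).
Q + kV = 4.828e+07 + 11·7.85e+07 = 9.118e+08 m³/yr.
C = 468/9.118e+08 = 5.133e-07 kg/m³ = 0.0005133 mg/L = 0.5133 µg/L.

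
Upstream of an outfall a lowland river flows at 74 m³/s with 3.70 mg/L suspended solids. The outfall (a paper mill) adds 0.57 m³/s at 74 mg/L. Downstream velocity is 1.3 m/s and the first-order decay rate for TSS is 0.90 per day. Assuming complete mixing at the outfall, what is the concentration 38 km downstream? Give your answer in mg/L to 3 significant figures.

After complete mixing, C₀ = (0.57·74 + 74·3.7) / 74.57 = 4.237 mg/L.
Travel time t = 3.8e+04 m / 1.3 m/s = 2.923e+04 s = 0.3383 d.
C = 4.237·exp(−0.90·0.3383) = 4.237·0.7375 = 3.125 mg/L.

3.13 mg/L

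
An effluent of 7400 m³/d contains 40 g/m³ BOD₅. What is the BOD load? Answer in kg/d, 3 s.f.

296 kg/d

7400 m³/d = 0.08565 m³/s.
Mass flux = Q·C = 0.08565 m³/s × 40 g/m³ = 3.426 g/s.
= 3.426 g/s × 86.4 = 296 kg/d.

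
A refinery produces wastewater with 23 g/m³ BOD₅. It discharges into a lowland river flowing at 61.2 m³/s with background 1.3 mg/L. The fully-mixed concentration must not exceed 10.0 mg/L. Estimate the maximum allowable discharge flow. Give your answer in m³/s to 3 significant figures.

41.0 m³/s

Mass balance at complete mixing: C_std·(Q_w + Q_r) = Q_w·C_e + Q_r·C_b.
Rearranging, Q_w = Q_r·(C_std − C_b)/(C_e − C_std) = 61.2·(10 − 1.3) / (23 − 10) = 40.96 m³/s.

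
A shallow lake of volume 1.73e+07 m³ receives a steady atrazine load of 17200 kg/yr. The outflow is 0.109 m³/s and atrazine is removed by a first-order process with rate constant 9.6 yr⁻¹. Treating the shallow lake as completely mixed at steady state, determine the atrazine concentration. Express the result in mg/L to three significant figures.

0.101 mg/L

Outflow Q = 0.109 m³/s × 3.156e+07 s/yr = 3.44e+06 m³/yr.
Steady-state CSTR mass balance: W = Q·C + k·V·C, so C = W/(Q + kV).
Q + kV = 3.44e+06 + 9.6·1.73e+07 = 1.695e+08 m³/yr.
C = 17200/1.695e+08 = 0.0001015 kg/m³ = 0.1015 mg/L.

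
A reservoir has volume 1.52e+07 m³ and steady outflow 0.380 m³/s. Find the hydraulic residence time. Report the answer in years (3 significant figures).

1.27 yr

Q = 0.380 m³/s × 3.156e+07 s/yr = 1.199e+07 m³/yr.
Hydraulic residence time τ = V/Q = 1.52e+07/1.199e+07 = 1.268 yr.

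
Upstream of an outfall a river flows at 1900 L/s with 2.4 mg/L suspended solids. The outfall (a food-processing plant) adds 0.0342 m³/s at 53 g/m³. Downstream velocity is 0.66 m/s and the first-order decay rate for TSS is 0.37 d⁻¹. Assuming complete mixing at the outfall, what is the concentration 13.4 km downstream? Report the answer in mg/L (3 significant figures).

1900 L/s = 1.9 m³/s.
After complete mixing, C₀ = (0.0342·53 + 1.9·2.4) / 1.934 = 3.295 mg/L.
Travel time t = 1.34e+04 m / 0.66 m/s = 2.03e+04 s = 0.235 d.
C = 3.295·exp(−0.37·0.235) = 3.295·0.9167 = 3.02 mg/L.

3.02 mg/L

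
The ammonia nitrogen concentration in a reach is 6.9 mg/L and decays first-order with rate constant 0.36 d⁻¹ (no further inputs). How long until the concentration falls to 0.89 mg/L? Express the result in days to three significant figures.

5.69 d

t = ln(C₀/C)/k = ln(6.9/0.89)/0.36 = 2.048/0.36 = 5.689 d.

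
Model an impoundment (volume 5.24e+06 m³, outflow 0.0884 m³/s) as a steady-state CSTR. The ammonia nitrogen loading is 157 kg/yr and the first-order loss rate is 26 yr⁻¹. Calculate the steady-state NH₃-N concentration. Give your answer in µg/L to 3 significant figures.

1.13 µg/L

Outflow Q = 0.0884 m³/s × 3.156e+07 s/yr = 2.79e+06 m³/yr.
Steady-state CSTR mass balance: W = Q·C + k·V·C, so C = W/(Q + kV).
Q + kV = 2.79e+06 + 26·5.24e+06 = 1.39e+08 m³/yr.
C = 157/1.39e+08 = 1.129e-06 kg/m³ = 0.001129 mg/L = 1.129 µg/L.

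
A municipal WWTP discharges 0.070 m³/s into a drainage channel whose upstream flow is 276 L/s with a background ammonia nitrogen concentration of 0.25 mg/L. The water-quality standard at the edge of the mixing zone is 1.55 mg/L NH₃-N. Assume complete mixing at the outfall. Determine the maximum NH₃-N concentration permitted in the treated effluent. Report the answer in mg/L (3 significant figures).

6.68 mg/L

276 L/s = 0.276 m³/s.
Mass balance: 1.55·0.346 = 0.07·Cₑ + 0.276·0.25.
Cₑ = (0.5363 − 0.069) / 0.07 = 6.676 mg/L.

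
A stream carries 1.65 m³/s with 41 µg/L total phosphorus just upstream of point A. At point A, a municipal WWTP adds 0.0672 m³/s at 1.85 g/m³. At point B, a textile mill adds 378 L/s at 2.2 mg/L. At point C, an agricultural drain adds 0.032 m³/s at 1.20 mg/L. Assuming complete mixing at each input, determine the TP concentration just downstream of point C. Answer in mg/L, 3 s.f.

41 µg/L = 0.041 mg/L.
After input A: C = (1.65·0.041 + 0.0672·1.85) / 1.717 = 0.1118 mg/L.
378 L/s = 0.378 m³/s.
After input B: C = (1.717·0.1118 + 0.378·2.2) / 2.095 = 0.4885 mg/L.
After input C: C = (2.095·0.4885 + 0.032·1.2) / 2.127 = 0.4992 mg/L.

0.499 mg/L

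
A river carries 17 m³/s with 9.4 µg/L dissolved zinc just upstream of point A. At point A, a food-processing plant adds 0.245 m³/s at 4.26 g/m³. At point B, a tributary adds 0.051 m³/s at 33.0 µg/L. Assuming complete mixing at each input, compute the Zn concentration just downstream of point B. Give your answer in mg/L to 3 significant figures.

9.4 µg/L = 0.0094 mg/L.
After input A: C = (17·0.0094 + 0.245·4.26) / 17.25 = 0.06979 mg/L.
33.0 µg/L = 0.033 mg/L.
After input B: C = (17.25·0.06979 + 0.051·0.033) / 17.3 = 0.06968 mg/L.

0.0697 mg/L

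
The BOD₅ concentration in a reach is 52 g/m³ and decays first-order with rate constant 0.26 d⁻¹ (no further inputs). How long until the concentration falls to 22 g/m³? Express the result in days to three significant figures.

3.31 d

t = ln(C₀/C)/k = ln(52/22)/0.26 = 0.8602/0.26 = 3.308 d.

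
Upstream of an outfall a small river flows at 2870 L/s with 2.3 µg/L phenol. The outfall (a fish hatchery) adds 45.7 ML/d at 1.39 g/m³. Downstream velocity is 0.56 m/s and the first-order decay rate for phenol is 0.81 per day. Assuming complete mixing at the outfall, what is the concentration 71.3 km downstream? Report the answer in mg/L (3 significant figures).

45.7 ML/d = 0.5289 m³/s.
2870 L/s = 2.87 m³/s.
2.3 µg/L = 0.0023 mg/L.
After complete mixing, C₀ = (0.5289·1.39 + 2.87·0.0023) / 3.399 = 0.2183 mg/L.
Travel time t = 7.13e+04 m / 0.56 m/s = 1.273e+05 s = 1.474 d.
C = 0.2183·exp(−0.81·1.474) = 0.2183·0.3031 = 0.06616 mg/L.

0.0662 mg/L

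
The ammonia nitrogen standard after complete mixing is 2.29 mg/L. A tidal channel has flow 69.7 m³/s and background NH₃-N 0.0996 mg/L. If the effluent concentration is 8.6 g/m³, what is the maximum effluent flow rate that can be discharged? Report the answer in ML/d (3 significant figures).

Mass balance at complete mixing: C_std·(Q_w + Q_r) = Q_w·C_e + Q_r·C_b.
Rearranging, Q_w = Q_r·(C_std − C_b)/(C_e − C_std) = 69.7·(2.29 − 0.0996) / (8.6 − 2.29) = 24.2 m³/s.
= 2090 ML/d.

2090 ML/d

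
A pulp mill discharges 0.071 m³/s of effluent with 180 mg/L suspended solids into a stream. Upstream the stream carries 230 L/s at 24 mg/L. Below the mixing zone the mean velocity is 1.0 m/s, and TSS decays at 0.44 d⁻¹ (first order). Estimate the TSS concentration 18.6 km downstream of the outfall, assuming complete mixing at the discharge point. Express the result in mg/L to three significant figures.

230 L/s = 0.23 m³/s.
After complete mixing, C₀ = (0.071·180 + 0.23·24) / 0.301 = 60.8 mg/L.
Travel time t = 1.86e+04 m / 1.0 m/s = 1.86e+04 s = 0.2153 d.
C = 60.8·exp(−0.44·0.2153) = 60.8·0.9096 = 55.3 mg/L.

55.3 mg/L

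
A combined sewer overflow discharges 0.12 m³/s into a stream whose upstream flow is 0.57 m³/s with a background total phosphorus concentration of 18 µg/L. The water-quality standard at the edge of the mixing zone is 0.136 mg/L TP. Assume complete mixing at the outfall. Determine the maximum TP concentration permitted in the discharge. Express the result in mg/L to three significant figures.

18 µg/L = 0.018 mg/L.
Mass balance: 0.136·0.69 = 0.12·Cₑ + 0.57·0.018.
Cₑ = (0.09384 − 0.01026) / 0.12 = 0.6965 mg/L.

0.696 mg/L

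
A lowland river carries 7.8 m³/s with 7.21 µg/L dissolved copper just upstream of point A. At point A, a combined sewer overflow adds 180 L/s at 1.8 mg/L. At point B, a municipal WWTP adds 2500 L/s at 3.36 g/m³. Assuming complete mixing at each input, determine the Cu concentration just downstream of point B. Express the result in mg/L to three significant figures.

7.21 µg/L = 0.00721 mg/L.
180 L/s = 0.18 m³/s.
After input A: C = (7.8·0.00721 + 0.18·1.8) / 7.98 = 0.04765 mg/L.
2500 L/s = 2.5 m³/s.
After input B: C = (7.98·0.04765 + 2.5·3.36) / 10.48 = 0.8378 mg/L.

0.838 mg/L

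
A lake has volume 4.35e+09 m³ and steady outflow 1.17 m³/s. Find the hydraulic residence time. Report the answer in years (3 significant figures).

118 yr

Q = 1.17 m³/s × 3.156e+07 s/yr = 3.692e+07 m³/yr.
Hydraulic residence time τ = V/Q = 4.35e+09/3.692e+07 = 117.8 yr.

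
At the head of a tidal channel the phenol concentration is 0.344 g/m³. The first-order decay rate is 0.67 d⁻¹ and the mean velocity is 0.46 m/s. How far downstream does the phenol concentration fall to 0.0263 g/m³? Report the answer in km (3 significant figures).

153 km

From C = C₀·e^(−kt), t = ln(C₀/C)/k = ln(0.344/0.0263)/0.67 = 2.571/0.67 = 3.837 d.
Distance = v·t = 0.46 m/s × 3.316e+05 s = 1.525e+05 m = 152.5 km.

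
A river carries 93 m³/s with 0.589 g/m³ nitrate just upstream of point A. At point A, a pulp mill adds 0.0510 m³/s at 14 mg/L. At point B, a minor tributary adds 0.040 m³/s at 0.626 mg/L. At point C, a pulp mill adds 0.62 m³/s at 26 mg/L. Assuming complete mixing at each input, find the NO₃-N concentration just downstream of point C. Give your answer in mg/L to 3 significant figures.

After input A: C = (93·0.589 + 0.051·14) / 93.05 = 0.5964 mg/L.
After input B: C = (93.05·0.5964 + 0.04·0.626) / 93.09 = 0.5964 mg/L.
After input C: C = (93.09·0.5964 + 0.62·26) / 93.71 = 0.7644 mg/L.

0.764 mg/L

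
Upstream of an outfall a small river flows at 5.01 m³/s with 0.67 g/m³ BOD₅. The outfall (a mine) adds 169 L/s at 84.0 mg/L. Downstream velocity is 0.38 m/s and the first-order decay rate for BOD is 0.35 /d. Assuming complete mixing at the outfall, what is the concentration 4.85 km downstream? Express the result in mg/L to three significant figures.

3.22 mg/L

169 L/s = 0.169 m³/s.
After complete mixing, C₀ = (0.169·84 + 5.01·0.67) / 5.179 = 3.389 mg/L.
Travel time t = 4850 m / 0.38 m/s = 1.276e+04 s = 0.1477 d.
C = 3.389·exp(−0.35·0.1477) = 3.389·0.9496 = 3.218 mg/L.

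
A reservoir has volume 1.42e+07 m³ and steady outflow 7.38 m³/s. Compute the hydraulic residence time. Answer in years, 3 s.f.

Q = 7.38 m³/s × 3.156e+07 s/yr = 2.329e+08 m³/yr.
Hydraulic residence time τ = V/Q = 1.42e+07/2.329e+08 = 0.06097 yr.

0.0610 yr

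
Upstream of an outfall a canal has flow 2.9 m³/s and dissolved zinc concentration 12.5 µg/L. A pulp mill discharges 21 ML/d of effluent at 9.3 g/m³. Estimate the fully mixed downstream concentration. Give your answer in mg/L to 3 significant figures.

0.731 mg/L

21 ML/d = 0.2431 m³/s.
12.5 µg/L = 0.0125 mg/L.
By mass balance at complete mixing, C = (0.2431·9.3 + 2.9·0.0125) / (0.2431 + 2.9) = 2.297/3.143 = 0.7307 mg/L.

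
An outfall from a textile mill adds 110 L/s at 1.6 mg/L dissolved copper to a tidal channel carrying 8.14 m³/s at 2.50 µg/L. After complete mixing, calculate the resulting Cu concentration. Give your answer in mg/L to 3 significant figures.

110 L/s = 0.11 m³/s.
2.50 µg/L = 0.0025 mg/L.
Conservation of mass across the mixing zone: C = (0.11·1.6 + 8.14·0.0025) / (0.11 + 8.14) = 0.1964/8.25 = 0.0238 mg/L.

0.0238 mg/L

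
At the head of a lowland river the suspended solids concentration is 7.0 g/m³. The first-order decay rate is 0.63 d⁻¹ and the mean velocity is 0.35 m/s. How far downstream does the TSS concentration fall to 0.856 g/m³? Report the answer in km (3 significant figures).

101 km

From C = C₀·e^(−kt), t = ln(C₀/C)/k = ln(7.0/0.856)/0.63 = 2.101/0.63 = 3.336 d.
Distance = v·t = 0.35 m/s × 2.882e+05 s = 1.009e+05 m = 100.9 km.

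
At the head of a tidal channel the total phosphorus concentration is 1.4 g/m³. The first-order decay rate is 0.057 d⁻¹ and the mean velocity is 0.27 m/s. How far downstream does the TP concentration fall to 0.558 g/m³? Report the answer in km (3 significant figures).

376 km

From C = C₀·e^(−kt), t = ln(C₀/C)/k = ln(1.4/0.558)/0.057 = 0.9199/0.057 = 16.14 d.
Distance = v·t = 0.27 m/s × 1.394e+06 s = 3.765e+05 m = 376.5 km.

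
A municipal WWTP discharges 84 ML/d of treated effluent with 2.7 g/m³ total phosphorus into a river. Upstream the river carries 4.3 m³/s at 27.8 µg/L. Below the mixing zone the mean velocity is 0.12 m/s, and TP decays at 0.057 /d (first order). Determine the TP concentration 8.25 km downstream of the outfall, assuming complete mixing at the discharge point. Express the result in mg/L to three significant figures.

84 ML/d = 0.9722 m³/s.
27.8 µg/L = 0.0278 mg/L.
After complete mixing, C₀ = (0.9722·2.7 + 4.3·0.0278) / 5.272 = 0.5206 mg/L.
Travel time t = 8250 m / 0.12 m/s = 6.875e+04 s = 0.7957 d.
C = 0.5206·exp(−0.057·0.7957) = 0.5206·0.9557 = 0.4975 mg/L.

0.497 mg/L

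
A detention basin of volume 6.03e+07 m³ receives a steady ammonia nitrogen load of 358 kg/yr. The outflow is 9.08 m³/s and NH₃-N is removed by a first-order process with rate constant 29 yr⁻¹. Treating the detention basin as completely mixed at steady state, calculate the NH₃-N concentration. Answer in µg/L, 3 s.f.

Outflow Q = 9.08 m³/s × 3.156e+07 s/yr = 2.865e+08 m³/yr.
Steady-state CSTR mass balance: W = Q·C + k·V·C, so C = W/(Q + kV).
Q + kV = 2.865e+08 + 29·6.03e+07 = 2.035e+09 m³/yr.
C = 358/2.035e+09 = 1.759e-07 kg/m³ = 0.0001759 mg/L = 0.1759 µg/L.

0.176 µg/L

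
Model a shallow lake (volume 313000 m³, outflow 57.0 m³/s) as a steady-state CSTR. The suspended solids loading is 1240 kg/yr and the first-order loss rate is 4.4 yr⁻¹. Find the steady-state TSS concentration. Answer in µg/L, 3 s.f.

Outflow Q = 57.0 m³/s × 3.156e+07 s/yr = 1.799e+09 m³/yr.
Steady-state CSTR mass balance: W = Q·C + k·V·C, so C = W/(Q + kV).
Q + kV = 1.799e+09 + 4.4·313000 = 1.8e+09 m³/yr.
C = 1240/1.8e+09 = 6.888e-07 kg/m³ = 0.0006888 mg/L = 0.6888 µg/L.

0.689 µg/L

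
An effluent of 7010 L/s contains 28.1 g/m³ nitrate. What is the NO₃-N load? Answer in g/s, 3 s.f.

7010 L/s = 7.01 m³/s.
Mass flux = Q·C = 7.01 m³/s × 28.1 g/m³ = 197 g/s.

197 g/s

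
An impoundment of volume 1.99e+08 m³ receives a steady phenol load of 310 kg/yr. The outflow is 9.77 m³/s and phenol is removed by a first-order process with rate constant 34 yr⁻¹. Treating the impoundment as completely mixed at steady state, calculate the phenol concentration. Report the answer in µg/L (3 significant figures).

0.0438 µg/L

Outflow Q = 9.77 m³/s × 3.156e+07 s/yr = 3.083e+08 m³/yr.
Steady-state CSTR mass balance: W = Q·C + k·V·C, so C = W/(Q + kV).
Q + kV = 3.083e+08 + 34·1.99e+08 = 7.074e+09 m³/yr.
C = 310/7.074e+09 = 4.382e-08 kg/m³ = 4.382e-05 mg/L = 0.04382 µg/L.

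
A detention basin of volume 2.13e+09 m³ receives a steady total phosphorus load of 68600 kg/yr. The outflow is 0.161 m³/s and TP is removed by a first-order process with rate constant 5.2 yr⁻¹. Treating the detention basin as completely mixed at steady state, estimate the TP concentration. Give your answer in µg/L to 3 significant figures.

6.19 µg/L

Outflow Q = 0.161 m³/s × 3.156e+07 s/yr = 5.081e+06 m³/yr.
Steady-state CSTR mass balance: W = Q·C + k·V·C, so C = W/(Q + kV).
Q + kV = 5.081e+06 + 5.2·2.13e+09 = 1.108e+10 m³/yr.
C = 68600/1.108e+10 = 6.191e-06 kg/m³ = 0.006191 mg/L = 6.191 µg/L.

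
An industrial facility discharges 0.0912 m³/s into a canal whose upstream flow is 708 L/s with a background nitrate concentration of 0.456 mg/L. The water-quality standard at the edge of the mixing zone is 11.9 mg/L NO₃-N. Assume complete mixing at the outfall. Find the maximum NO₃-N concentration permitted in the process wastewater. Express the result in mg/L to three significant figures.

708 L/s = 0.708 m³/s.
Mass balance: 11.9·0.7992 = 0.0912·Cₑ + 0.708·0.456.
Cₑ = (9.51 − 0.3228) / 0.0912 = 100.7 mg/L.

101 mg/L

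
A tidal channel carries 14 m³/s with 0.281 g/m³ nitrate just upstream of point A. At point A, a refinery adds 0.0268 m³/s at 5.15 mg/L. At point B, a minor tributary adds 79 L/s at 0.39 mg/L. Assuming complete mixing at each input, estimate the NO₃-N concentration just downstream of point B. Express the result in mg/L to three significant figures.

0.291 mg/L

After input A: C = (14·0.281 + 0.0268·5.15) / 14.03 = 0.2903 mg/L.
79 L/s = 0.079 m³/s.
After input B: C = (14.03·0.2903 + 0.079·0.39) / 14.11 = 0.2909 mg/L.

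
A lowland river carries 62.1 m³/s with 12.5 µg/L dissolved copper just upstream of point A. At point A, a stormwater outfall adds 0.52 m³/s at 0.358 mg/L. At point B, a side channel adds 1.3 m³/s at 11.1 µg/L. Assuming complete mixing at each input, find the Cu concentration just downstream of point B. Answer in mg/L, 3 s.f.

0.0153 mg/L

12.5 µg/L = 0.0125 mg/L.
After input A: C = (62.1·0.0125 + 0.52·0.358) / 62.62 = 0.01537 mg/L.
11.1 µg/L = 0.0111 mg/L.
After input B: C = (62.62·0.01537 + 1.3·0.0111) / 63.92 = 0.01528 mg/L.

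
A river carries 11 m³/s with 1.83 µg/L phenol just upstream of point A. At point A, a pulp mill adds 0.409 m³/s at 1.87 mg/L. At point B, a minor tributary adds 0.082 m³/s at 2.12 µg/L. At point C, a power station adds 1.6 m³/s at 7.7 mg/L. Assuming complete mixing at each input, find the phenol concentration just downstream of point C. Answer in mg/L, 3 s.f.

1.00 mg/L

1.83 µg/L = 0.00183 mg/L.
After input A: C = (11·0.00183 + 0.409·1.87) / 11.41 = 0.0688 mg/L.
2.12 µg/L = 0.00212 mg/L.
After input B: C = (11.41·0.0688 + 0.082·0.00212) / 11.49 = 0.06833 mg/L.
After input C: C = (11.49·0.06833 + 1.6·7.7) / 13.09 = 1.001 mg/L.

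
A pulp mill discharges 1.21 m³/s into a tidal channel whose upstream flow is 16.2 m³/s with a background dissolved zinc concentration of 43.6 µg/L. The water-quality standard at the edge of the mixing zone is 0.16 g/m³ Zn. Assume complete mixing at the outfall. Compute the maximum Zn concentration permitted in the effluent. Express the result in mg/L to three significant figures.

1.72 mg/L

43.6 µg/L = 0.0436 mg/L.
Mass balance: 0.16·17.41 = 1.21·Cₑ + 16.2·0.0436.
Cₑ = (2.786 − 0.7063) / 1.21 = 1.718 mg/L.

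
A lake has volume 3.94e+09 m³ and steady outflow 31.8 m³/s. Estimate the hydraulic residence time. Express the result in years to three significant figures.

Q = 31.8 m³/s × 3.156e+07 s/yr = 1.004e+09 m³/yr.
Hydraulic residence time τ = V/Q = 3.94e+09/1.004e+09 = 3.926 yr.

3.93 yr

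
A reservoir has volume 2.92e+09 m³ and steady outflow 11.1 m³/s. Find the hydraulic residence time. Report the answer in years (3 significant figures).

Q = 11.1 m³/s × 3.156e+07 s/yr = 3.503e+08 m³/yr.
Hydraulic residence time τ = V/Q = 2.92e+09/3.503e+08 = 8.336 yr.

8.34 yr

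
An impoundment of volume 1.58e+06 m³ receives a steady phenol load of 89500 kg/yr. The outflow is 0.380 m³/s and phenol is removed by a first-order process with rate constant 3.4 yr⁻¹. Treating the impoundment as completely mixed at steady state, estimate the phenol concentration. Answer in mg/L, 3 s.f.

Outflow Q = 0.380 m³/s × 3.156e+07 s/yr = 1.199e+07 m³/yr.
Steady-state CSTR mass balance: W = Q·C + k·V·C, so C = W/(Q + kV).
Q + kV = 1.199e+07 + 3.4·1.58e+06 = 1.736e+07 m³/yr.
C = 89500/1.736e+07 = 0.005154 kg/m³ = 5.154 mg/L.

5.15 mg/L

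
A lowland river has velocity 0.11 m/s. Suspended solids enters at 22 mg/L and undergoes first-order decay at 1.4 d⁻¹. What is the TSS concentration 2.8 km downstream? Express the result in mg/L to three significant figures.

Travel time t = 2.8 km / 0.11 m/s = 2800/0.11 = 2.545e+04 s = 0.2946 d.
First-order decay: C = 22·exp(−1.4·0.2946) = 22·0.662 = 14.56 mg/L.

14.6 mg/L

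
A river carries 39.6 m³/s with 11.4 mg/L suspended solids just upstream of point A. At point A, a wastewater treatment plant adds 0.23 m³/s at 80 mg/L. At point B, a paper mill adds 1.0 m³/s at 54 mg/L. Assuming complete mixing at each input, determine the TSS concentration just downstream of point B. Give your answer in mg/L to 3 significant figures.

12.8 mg/L

After input A: C = (39.6·11.4 + 0.23·80) / 39.83 = 11.8 mg/L.
After input B: C = (39.83·11.8 + 1·54) / 40.83 = 12.83 mg/L.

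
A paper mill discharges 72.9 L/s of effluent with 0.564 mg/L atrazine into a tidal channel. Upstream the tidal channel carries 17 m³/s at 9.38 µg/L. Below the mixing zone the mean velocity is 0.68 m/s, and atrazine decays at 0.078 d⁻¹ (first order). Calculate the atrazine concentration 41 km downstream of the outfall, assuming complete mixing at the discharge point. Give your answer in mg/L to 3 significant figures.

72.9 L/s = 0.0729 m³/s.
9.38 µg/L = 0.00938 mg/L.
After complete mixing, C₀ = (0.0729·0.564 + 17·0.00938) / 17.07 = 0.01175 mg/L.
Travel time t = 4.1e+04 m / 0.68 m/s = 6.029e+04 s = 0.6978 d.
C = 0.01175·exp(−0.078·0.6978) = 0.01175·0.947 = 0.01113 mg/L.

0.0111 mg/L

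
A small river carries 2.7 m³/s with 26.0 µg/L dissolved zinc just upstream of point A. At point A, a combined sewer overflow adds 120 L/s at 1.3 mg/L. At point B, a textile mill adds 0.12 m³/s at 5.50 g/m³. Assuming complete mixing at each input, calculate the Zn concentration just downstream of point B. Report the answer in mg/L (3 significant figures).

0.301 mg/L

26.0 µg/L = 0.026 mg/L.
120 L/s = 0.12 m³/s.
After input A: C = (2.7·0.026 + 0.12·1.3) / 2.82 = 0.08021 mg/L.
After input B: C = (2.82·0.08021 + 0.12·5.5) / 2.94 = 0.3014 mg/L.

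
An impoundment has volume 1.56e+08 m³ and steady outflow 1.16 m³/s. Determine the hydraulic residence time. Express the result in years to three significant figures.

4.26 yr

Q = 1.16 m³/s × 3.156e+07 s/yr = 3.661e+07 m³/yr.
Hydraulic residence time τ = V/Q = 1.56e+08/3.661e+07 = 4.262 yr.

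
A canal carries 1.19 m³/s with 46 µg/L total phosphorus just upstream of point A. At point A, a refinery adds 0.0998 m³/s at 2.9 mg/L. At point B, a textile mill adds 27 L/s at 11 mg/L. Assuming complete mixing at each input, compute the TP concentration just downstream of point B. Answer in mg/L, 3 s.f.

46 µg/L = 0.046 mg/L.
After input A: C = (1.19·0.046 + 0.0998·2.9) / 1.29 = 0.2668 mg/L.
27 L/s = 0.027 m³/s.
After input B: C = (1.29·0.2668 + 0.027·11) / 1.317 = 0.4869 mg/L.

0.487 mg/L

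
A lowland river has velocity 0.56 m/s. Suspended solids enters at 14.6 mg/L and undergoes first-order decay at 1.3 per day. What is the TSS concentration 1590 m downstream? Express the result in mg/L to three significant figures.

14.0 mg/L

Travel time t = 1590 m / 0.56 m/s = 1590/0.56 = 2839 s = 0.03286 d.
First-order decay: C = 14.6·exp(−1.3·0.03286) = 14.6·0.9582 = 13.99 mg/L.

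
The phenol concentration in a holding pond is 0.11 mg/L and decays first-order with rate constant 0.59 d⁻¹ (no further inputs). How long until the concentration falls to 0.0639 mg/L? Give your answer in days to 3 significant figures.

t = ln(C₀/C)/k = ln(0.11/0.0639)/0.59 = 0.5432/0.59 = 0.9206 d.

0.921 d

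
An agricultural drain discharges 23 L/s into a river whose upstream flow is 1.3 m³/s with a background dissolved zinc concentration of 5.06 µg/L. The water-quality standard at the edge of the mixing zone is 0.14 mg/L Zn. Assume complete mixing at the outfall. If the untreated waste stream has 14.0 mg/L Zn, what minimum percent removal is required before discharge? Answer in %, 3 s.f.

44.5 %

23 L/s = 0.023 m³/s.
5.06 µg/L = 0.00506 mg/L.
Mass balance: 0.14·1.323 = 0.023·Cₑ + 1.3·0.00506.
Cₑ = (0.1852 − 0.006578) / 0.023 = 7.767 mg/L.
Required removal = 1 − 7.767/14.0 = 44.52 %.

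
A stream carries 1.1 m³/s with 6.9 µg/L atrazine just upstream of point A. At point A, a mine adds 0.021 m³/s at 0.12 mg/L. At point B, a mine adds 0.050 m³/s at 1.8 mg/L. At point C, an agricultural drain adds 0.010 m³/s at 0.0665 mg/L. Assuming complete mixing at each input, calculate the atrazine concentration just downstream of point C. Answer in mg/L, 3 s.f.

6.9 µg/L = 0.0069 mg/L.
After input A: C = (1.1·0.0069 + 0.021·0.12) / 1.121 = 0.009019 mg/L.
After input B: C = (1.121·0.009019 + 0.05·1.8) / 1.171 = 0.08549 mg/L.
After input C: C = (1.171·0.08549 + 0.01·0.0665) / 1.181 = 0.08533 mg/L.

0.0853 mg/L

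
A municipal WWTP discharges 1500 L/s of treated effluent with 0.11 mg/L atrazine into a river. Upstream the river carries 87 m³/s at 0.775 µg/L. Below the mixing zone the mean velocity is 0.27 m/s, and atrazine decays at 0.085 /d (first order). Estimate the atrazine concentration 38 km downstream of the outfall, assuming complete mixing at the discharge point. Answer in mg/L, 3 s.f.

1500 L/s = 1.5 m³/s.
0.775 µg/L = 0.000775 mg/L.
After complete mixing, C₀ = (1.5·0.11 + 87·0.000775) / 88.5 = 0.002626 mg/L.
Travel time t = 3.8e+04 m / 0.27 m/s = 1.407e+05 s = 1.629 d.
C = 0.002626·exp(−0.085·1.629) = 0.002626·0.8707 = 0.002287 mg/L.

0.00229 mg/L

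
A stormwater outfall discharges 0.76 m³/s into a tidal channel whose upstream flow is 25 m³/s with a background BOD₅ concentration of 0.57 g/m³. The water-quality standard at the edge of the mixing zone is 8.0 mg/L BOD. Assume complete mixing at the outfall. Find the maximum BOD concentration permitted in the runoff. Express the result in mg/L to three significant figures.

252 mg/L

Mass balance: 8·25.76 = 0.76·Cₑ + 25·0.57.
Cₑ = (206.1 − 14.25) / 0.76 = 252.4 mg/L.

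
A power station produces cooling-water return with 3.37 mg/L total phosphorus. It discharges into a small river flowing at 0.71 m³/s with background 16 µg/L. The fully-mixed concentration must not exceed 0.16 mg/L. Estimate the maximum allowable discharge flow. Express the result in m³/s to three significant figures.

16 µg/L = 0.016 mg/L.
Mass balance at complete mixing: C_std·(Q_w + Q_r) = Q_w·C_e + Q_r·C_b.
Rearranging, Q_w = Q_r·(C_std − C_b)/(C_e − C_std) = 0.71·(0.16 − 0.016) / (3.37 − 0.16) = 0.03185 m³/s.

0.0319 m³/s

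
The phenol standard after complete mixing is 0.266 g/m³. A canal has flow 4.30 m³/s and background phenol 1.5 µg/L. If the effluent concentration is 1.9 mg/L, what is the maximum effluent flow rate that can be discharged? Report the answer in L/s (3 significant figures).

696 L/s

1.5 µg/L = 0.0015 mg/L.
Mass balance at complete mixing: C_std·(Q_w + Q_r) = Q_w·C_e + Q_r·C_b.
Rearranging, Q_w = Q_r·(C_std − C_b)/(C_e − C_std) = 4.30·(0.266 − 0.0015) / (1.9 − 0.266) = 0.6961 m³/s.
= 696.1 L/s.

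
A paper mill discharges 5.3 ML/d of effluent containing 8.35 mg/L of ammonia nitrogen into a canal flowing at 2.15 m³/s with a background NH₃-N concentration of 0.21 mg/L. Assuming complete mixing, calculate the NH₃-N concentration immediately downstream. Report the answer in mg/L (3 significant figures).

0.436 mg/L

5.3 ML/d = 0.06134 m³/s.
Flow-weighted mixing gives C = (0.06134·8.35 + 2.15·0.21) / (0.06134 + 2.15) = 0.9637/2.211 = 0.4358 mg/L.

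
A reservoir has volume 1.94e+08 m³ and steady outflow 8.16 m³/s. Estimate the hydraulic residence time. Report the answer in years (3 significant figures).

0.753 yr

Q = 8.16 m³/s × 3.156e+07 s/yr = 2.575e+08 m³/yr.
Hydraulic residence time τ = V/Q = 1.94e+08/2.575e+08 = 0.7534 yr.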